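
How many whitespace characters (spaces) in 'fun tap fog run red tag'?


\s matches whitespace characters (spaces, tabs, etc.).
Text: 'fun tap fog run red tag'
This text has 6 words separated by spaces.
Number of spaces = number of words - 1 = 6 - 1 = 5

5


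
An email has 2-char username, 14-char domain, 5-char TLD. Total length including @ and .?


An email address has format: username@domain.tld
Username length: 2
'@' character: 1
Domain length: 14
'.' character: 1
TLD length: 5
Total = 2 + 1 + 14 + 1 + 5 = 23

23


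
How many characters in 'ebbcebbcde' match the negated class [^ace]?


Negated class [^ace] matches any char NOT in {a, c, e}
Scanning 'ebbcebbcde':
  pos 0: 'e' -> no (excluded)
  pos 1: 'b' -> MATCH
  pos 2: 'b' -> MATCH
  pos 3: 'c' -> no (excluded)
  pos 4: 'e' -> no (excluded)
  pos 5: 'b' -> MATCH
  pos 6: 'b' -> MATCH
  pos 7: 'c' -> no (excluded)
  pos 8: 'd' -> MATCH
  pos 9: 'e' -> no (excluded)
Total matches: 5

5


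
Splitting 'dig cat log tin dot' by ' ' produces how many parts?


Splitting by ' ' breaks the string at each occurrence of the separator.
Text: 'dig cat log tin dot'
Parts after split:
  Part 1: 'dig'
  Part 2: 'cat'
  Part 3: 'log'
  Part 4: 'tin'
  Part 5: 'dot'
Total parts: 5

5


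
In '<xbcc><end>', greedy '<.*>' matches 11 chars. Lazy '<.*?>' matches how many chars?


Greedy '<.*>' tries to match as MUCH as possible.
Lazy '<.*?>' tries to match as LITTLE as possible.

String: '<xbcc><end>'
Greedy '<.*>' starts at first '<' and extends to the LAST '>': '<xbcc><end>' (11 chars)
Lazy '<.*?>' starts at first '<' and stops at the FIRST '>': '<xbcc>' (6 chars)

6


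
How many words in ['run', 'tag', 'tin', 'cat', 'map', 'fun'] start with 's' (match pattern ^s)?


Pattern ^s anchors to start of word. Check which words begin with 's':
  'run' -> no
  'tag' -> no
  'tin' -> no
  'cat' -> no
  'map' -> no
  'fun' -> no
Matching words: []
Count: 0

0


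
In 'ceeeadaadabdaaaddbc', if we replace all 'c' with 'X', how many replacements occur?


re.sub('c', 'X', text) replaces every occurrence of 'c' with 'X'.
Text: 'ceeeadaadabdaaaddbc'
Scanning for 'c':
  pos 0: 'c' -> replacement #1
  pos 18: 'c' -> replacement #2
Total replacements: 2

2


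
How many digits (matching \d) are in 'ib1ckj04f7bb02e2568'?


\d matches any digit 0-9.
Scanning 'ib1ckj04f7bb02e2568':
  pos 2: '1' -> DIGIT
  pos 6: '0' -> DIGIT
  pos 7: '4' -> DIGIT
  pos 9: '7' -> DIGIT
  pos 12: '0' -> DIGIT
  pos 13: '2' -> DIGIT
  pos 15: '2' -> DIGIT
  pos 16: '5' -> DIGIT
  pos 17: '6' -> DIGIT
  pos 18: '8' -> DIGIT
Digits found: ['1', '0', '4', '7', '0', '2', '2', '5', '6', '8']
Total: 10

10


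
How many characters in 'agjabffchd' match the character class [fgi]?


Character class [fgi] matches any of: {f, g, i}
Scanning string 'agjabffchd' character by character:
  pos 0: 'a' -> no
  pos 1: 'g' -> MATCH
  pos 2: 'j' -> no
  pos 3: 'a' -> no
  pos 4: 'b' -> no
  pos 5: 'f' -> MATCH
  pos 6: 'f' -> MATCH
  pos 7: 'c' -> no
  pos 8: 'h' -> no
  pos 9: 'd' -> no
Total matches: 3

3


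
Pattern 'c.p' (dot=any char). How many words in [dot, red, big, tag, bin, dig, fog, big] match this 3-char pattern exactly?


Pattern 'c.p' means: starts with 'c', any single char, ends with 'p'.
Checking each word (must be exactly 3 chars):
  'dot' (len=3): no
  'red' (len=3): no
  'big' (len=3): no
  'tag' (len=3): no
  'bin' (len=3): no
  'dig' (len=3): no
  'fog' (len=3): no
  'big' (len=3): no
Matching words: []
Total: 0

0


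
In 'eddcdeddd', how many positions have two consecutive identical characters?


Looking for consecutive identical characters in 'eddcdeddd':
  pos 0-1: 'e' vs 'd' -> different
  pos 1-2: 'd' vs 'd' -> MATCH ('dd')
  pos 2-3: 'd' vs 'c' -> different
  pos 3-4: 'c' vs 'd' -> different
  pos 4-5: 'd' vs 'e' -> different
  pos 5-6: 'e' vs 'd' -> different
  pos 6-7: 'd' vs 'd' -> MATCH ('dd')
  pos 7-8: 'd' vs 'd' -> MATCH ('dd')
Consecutive identical pairs: ['dd', 'dd', 'dd']
Count: 3

3


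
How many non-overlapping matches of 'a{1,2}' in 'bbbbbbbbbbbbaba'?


Pattern 'a{1,2}' matches between 1 and 2 consecutive a's (greedy).
String: 'bbbbbbbbbbbbaba'
Finding runs of a's and applying greedy matching:
  Run at pos 12: 'a' (length 1)
  Run at pos 14: 'a' (length 1)
Matches: ['a', 'a']
Count: 2

2


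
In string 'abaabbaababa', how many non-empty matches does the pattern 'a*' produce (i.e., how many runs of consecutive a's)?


Pattern 'a*' matches zero or more a's. We want non-empty runs of consecutive a's.
String: 'abaabbaababa'
Walking through the string to find runs of a's:
  Run 1: positions 0-0 -> 'a'
  Run 2: positions 2-3 -> 'aa'
  Run 3: positions 6-7 -> 'aa'
  Run 4: positions 9-9 -> 'a'
  Run 5: positions 11-11 -> 'a'
Non-empty runs found: ['a', 'aa', 'aa', 'a', 'a']
Count: 5

5


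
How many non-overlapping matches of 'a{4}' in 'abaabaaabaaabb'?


Pattern 'a{4}' matches exactly 4 consecutive a's (greedy, non-overlapping).
String: 'abaabaaabaaabb'
Scanning for runs of a's:
  Run at pos 0: 'a' (length 1) -> 0 match(es)
  Run at pos 2: 'aa' (length 2) -> 0 match(es)
  Run at pos 5: 'aaa' (length 3) -> 0 match(es)
  Run at pos 9: 'aaa' (length 3) -> 0 match(es)
Matches found: []
Total: 0

0


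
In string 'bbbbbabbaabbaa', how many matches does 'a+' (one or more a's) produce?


Pattern 'a+' matches one or more consecutive a's.
String: 'bbbbbabbaabbaa'
Scanning for runs of a:
  Match 1: 'a' (length 1)
  Match 2: 'aa' (length 2)
  Match 3: 'aa' (length 2)
Total matches: 3

3


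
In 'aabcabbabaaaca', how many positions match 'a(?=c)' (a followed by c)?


Lookahead 'a(?=c)' matches 'a' only when followed by 'c'.
String: 'aabcabbabaaaca'
Checking each position where char is 'a':
  pos 0: 'a' -> no (next='a')
  pos 1: 'a' -> no (next='b')
  pos 4: 'a' -> no (next='b')
  pos 7: 'a' -> no (next='b')
  pos 9: 'a' -> no (next='a')
  pos 10: 'a' -> no (next='a')
  pos 11: 'a' -> MATCH (next='c')
Matching positions: [11]
Count: 1

1


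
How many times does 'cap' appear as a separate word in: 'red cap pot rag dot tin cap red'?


Scanning each word for exact match 'cap':
  Word 1: 'red' -> no
  Word 2: 'cap' -> MATCH
  Word 3: 'pot' -> no
  Word 4: 'rag' -> no
  Word 5: 'dot' -> no
  Word 6: 'tin' -> no
  Word 7: 'cap' -> MATCH
  Word 8: 'red' -> no
Total matches: 2

2


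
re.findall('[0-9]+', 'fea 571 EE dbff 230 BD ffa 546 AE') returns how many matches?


Pattern '[0-9]+' finds one or more digits.
Text: 'fea 571 EE dbff 230 BD ffa 546 AE'
Scanning for matches:
  Match 1: '571'
  Match 2: '230'
  Match 3: '546'
Total matches: 3

3


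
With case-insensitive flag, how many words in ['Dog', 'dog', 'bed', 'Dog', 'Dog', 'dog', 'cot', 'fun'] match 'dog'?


Case-insensitive matching: compare each word's lowercase form to 'dog'.
  'Dog' -> lower='dog' -> MATCH
  'dog' -> lower='dog' -> MATCH
  'bed' -> lower='bed' -> no
  'Dog' -> lower='dog' -> MATCH
  'Dog' -> lower='dog' -> MATCH
  'dog' -> lower='dog' -> MATCH
  'cot' -> lower='cot' -> no
  'fun' -> lower='fun' -> no
Matches: ['Dog', 'dog', 'Dog', 'Dog', 'dog']
Count: 5

5


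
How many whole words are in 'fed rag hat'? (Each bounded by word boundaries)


Word boundaries (\b) mark the start/end of each word.
Text: 'fed rag hat'
Splitting by whitespace:
  Word 1: 'fed'
  Word 2: 'rag'
  Word 3: 'hat'
Total whole words: 3

3


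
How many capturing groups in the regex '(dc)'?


To count capturing groups, count each '(' that starts a group.
Pattern: '(dc)'
Walking through the pattern:
  Position 0: '(' -> group #1
Total capturing groups: 1

1


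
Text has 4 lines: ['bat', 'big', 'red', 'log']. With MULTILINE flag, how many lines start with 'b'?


With MULTILINE flag, ^ matches the start of each line.
Lines: ['bat', 'big', 'red', 'log']
Checking which lines start with 'b':
  Line 1: 'bat' -> MATCH
  Line 2: 'big' -> MATCH
  Line 3: 'red' -> no
  Line 4: 'log' -> no
Matching lines: ['bat', 'big']
Count: 2

2


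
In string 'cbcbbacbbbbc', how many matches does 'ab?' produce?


Pattern 'ab?' matches 'a' optionally followed by 'b'.
String: 'cbcbbacbbbbc'
Scanning left to right for 'a' then checking next char:
  Match 1: 'a' (a not followed by b)
Total matches: 1

1


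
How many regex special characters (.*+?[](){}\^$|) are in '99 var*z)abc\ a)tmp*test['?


Regex special characters are: . * + ? [ ] ( ) { } \ ^ $ |
Scanning '99 var*z)abc\ a)tmp*test[':
  pos 6: '*' -> SPECIAL
  pos 8: ')' -> SPECIAL
  pos 12: '\' -> SPECIAL
  pos 15: ')' -> SPECIAL
  pos 19: '*' -> SPECIAL
  pos 24: '[' -> SPECIAL
Special chars found: ['*', ')', '\\', ')', '*', '[']
Total: 6

6


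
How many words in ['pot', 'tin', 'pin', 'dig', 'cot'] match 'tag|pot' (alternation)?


Alternation 'tag|pot' matches either 'tag' or 'pot'.
Checking each word:
  'pot' -> MATCH
  'tin' -> no
  'pin' -> no
  'dig' -> no
  'cot' -> no
Matches: ['pot']
Count: 1

1


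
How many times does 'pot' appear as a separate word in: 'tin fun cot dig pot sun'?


Scanning each word for exact match 'pot':
  Word 1: 'tin' -> no
  Word 2: 'fun' -> no
  Word 3: 'cot' -> no
  Word 4: 'dig' -> no
  Word 5: 'pot' -> MATCH
  Word 6: 'sun' -> no
Total matches: 1

1


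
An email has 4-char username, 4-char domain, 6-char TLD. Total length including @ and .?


An email address has format: username@domain.tld
Username length: 4
'@' character: 1
Domain length: 4
'.' character: 1
TLD length: 6
Total = 4 + 1 + 4 + 1 + 6 = 16

16


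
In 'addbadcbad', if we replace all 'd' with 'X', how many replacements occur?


re.sub('d', 'X', text) replaces every occurrence of 'd' with 'X'.
Text: 'addbadcbad'
Scanning for 'd':
  pos 1: 'd' -> replacement #1
  pos 2: 'd' -> replacement #2
  pos 5: 'd' -> replacement #3
  pos 9: 'd' -> replacement #4
Total replacements: 4

4


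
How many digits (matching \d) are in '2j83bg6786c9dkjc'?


\d matches any digit 0-9.
Scanning '2j83bg6786c9dkjc':
  pos 0: '2' -> DIGIT
  pos 2: '8' -> DIGIT
  pos 3: '3' -> DIGIT
  pos 6: '6' -> DIGIT
  pos 7: '7' -> DIGIT
  pos 8: '8' -> DIGIT
  pos 9: '6' -> DIGIT
  pos 11: '9' -> DIGIT
Digits found: ['2', '8', '3', '6', '7', '8', '6', '9']
Total: 8

8


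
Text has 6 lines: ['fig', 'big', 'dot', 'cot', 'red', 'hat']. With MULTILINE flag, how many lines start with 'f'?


With MULTILINE flag, ^ matches the start of each line.
Lines: ['fig', 'big', 'dot', 'cot', 'red', 'hat']
Checking which lines start with 'f':
  Line 1: 'fig' -> MATCH
  Line 2: 'big' -> no
  Line 3: 'dot' -> no
  Line 4: 'cot' -> no
  Line 5: 'red' -> no
  Line 6: 'hat' -> no
Matching lines: ['fig']
Count: 1

1


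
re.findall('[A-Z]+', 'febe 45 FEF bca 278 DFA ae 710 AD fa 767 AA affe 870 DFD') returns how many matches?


Pattern '[A-Z]+' finds one or more uppercase letters.
Text: 'febe 45 FEF bca 278 DFA ae 710 AD fa 767 AA affe 870 DFD'
Scanning for matches:
  Match 1: 'FEF'
  Match 2: 'DFA'
  Match 3: 'AD'
  Match 4: 'AA'
  Match 5: 'DFD'
Total matches: 5

5


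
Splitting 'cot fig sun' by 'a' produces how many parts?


Splitting by 'a' breaks the string at each occurrence of the separator.
Text: 'cot fig sun'
Parts after split:
  Part 1: 'cot fig sun'
Total parts: 1

1


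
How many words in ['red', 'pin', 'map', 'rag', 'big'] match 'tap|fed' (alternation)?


Alternation 'tap|fed' matches either 'tap' or 'fed'.
Checking each word:
  'red' -> no
  'pin' -> no
  'map' -> no
  'rag' -> no
  'big' -> no
Matches: []
Count: 0

0


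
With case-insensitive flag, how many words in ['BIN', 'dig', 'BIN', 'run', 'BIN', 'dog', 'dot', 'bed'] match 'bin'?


Case-insensitive matching: compare each word's lowercase form to 'bin'.
  'BIN' -> lower='bin' -> MATCH
  'dig' -> lower='dig' -> no
  'BIN' -> lower='bin' -> MATCH
  'run' -> lower='run' -> no
  'BIN' -> lower='bin' -> MATCH
  'dog' -> lower='dog' -> no
  'dot' -> lower='dot' -> no
  'bed' -> lower='bed' -> no
Matches: ['BIN', 'BIN', 'BIN']
Count: 3

3


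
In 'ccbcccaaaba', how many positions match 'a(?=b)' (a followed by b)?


Lookahead 'a(?=b)' matches 'a' only when followed by 'b'.
String: 'ccbcccaaaba'
Checking each position where char is 'a':
  pos 6: 'a' -> no (next='a')
  pos 7: 'a' -> no (next='a')
  pos 8: 'a' -> MATCH (next='b')
Matching positions: [8]
Count: 1

1


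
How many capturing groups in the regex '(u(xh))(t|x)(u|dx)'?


To count capturing groups, count each '(' that starts a group.
Pattern: '(u(xh))(t|x)(u|dx)'
Walking through the pattern:
  Position 0: '(' -> group #1
  Position 2: '(' -> group #2
  Position 7: '(' -> group #3
  Position 12: '(' -> group #4
Total capturing groups: 4

4


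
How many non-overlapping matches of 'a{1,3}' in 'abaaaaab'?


Pattern 'a{1,3}' matches between 1 and 3 consecutive a's (greedy).
String: 'abaaaaab'
Finding runs of a's and applying greedy matching:
  Run at pos 0: 'a' (length 1)
  Run at pos 2: 'aaaaa' (length 5)
Matches: ['a', 'aaa', 'aa']
Count: 3

3


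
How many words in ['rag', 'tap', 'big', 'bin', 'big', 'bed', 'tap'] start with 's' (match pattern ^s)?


Pattern ^s anchors to start of word. Check which words begin with 's':
  'rag' -> no
  'tap' -> no
  'big' -> no
  'bin' -> no
  'big' -> no
  'bed' -> no
  'tap' -> no
Matching words: []
Count: 0

0


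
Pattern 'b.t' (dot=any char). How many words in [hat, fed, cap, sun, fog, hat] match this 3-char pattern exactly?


Pattern 'b.t' means: starts with 'b', any single char, ends with 't'.
Checking each word (must be exactly 3 chars):
  'hat' (len=3): no
  'fed' (len=3): no
  'cap' (len=3): no
  'sun' (len=3): no
  'fog' (len=3): no
  'hat' (len=3): no
Matching words: []
Total: 0

0


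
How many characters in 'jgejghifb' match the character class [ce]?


Character class [ce] matches any of: {c, e}
Scanning string 'jgejghifb' character by character:
  pos 0: 'j' -> no
  pos 1: 'g' -> no
  pos 2: 'e' -> MATCH
  pos 3: 'j' -> no
  pos 4: 'g' -> no
  pos 5: 'h' -> no
  pos 6: 'i' -> no
  pos 7: 'f' -> no
  pos 8: 'b' -> no
Total matches: 1

1


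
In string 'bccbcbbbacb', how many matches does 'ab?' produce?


Pattern 'ab?' matches 'a' optionally followed by 'b'.
String: 'bccbcbbbacb'
Scanning left to right for 'a' then checking next char:
  Match 1: 'a' (a not followed by b)
Total matches: 1

1


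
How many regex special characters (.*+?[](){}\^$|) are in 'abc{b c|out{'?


Regex special characters are: . * + ? [ ] ( ) { } \ ^ $ |
Scanning 'abc{b c|out{':
  pos 3: '{' -> SPECIAL
  pos 7: '|' -> SPECIAL
  pos 11: '{' -> SPECIAL
Special chars found: ['{', '|', '{']
Total: 3

3


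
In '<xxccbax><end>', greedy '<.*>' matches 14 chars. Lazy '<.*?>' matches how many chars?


Greedy '<.*>' tries to match as MUCH as possible.
Lazy '<.*?>' tries to match as LITTLE as possible.

String: '<xxccbax><end>'
Greedy '<.*>' starts at first '<' and extends to the LAST '>': '<xxccbax><end>' (14 chars)
Lazy '<.*?>' starts at first '<' and stops at the FIRST '>': '<xxccbax>' (9 chars)

9


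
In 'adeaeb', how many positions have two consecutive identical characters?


Looking for consecutive identical characters in 'adeaeb':
  pos 0-1: 'a' vs 'd' -> different
  pos 1-2: 'd' vs 'e' -> different
  pos 2-3: 'e' vs 'a' -> different
  pos 3-4: 'a' vs 'e' -> different
  pos 4-5: 'e' vs 'b' -> different
Consecutive identical pairs: []
Count: 0

0


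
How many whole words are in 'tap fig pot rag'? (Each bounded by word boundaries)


Word boundaries (\b) mark the start/end of each word.
Text: 'tap fig pot rag'
Splitting by whitespace:
  Word 1: 'tap'
  Word 2: 'fig'
  Word 3: 'pot'
  Word 4: 'rag'
Total whole words: 4

4


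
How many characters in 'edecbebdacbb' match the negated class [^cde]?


Negated class [^cde] matches any char NOT in {c, d, e}
Scanning 'edecbebdacbb':
  pos 0: 'e' -> no (excluded)
  pos 1: 'd' -> no (excluded)
  pos 2: 'e' -> no (excluded)
  pos 3: 'c' -> no (excluded)
  pos 4: 'b' -> MATCH
  pos 5: 'e' -> no (excluded)
  pos 6: 'b' -> MATCH
  pos 7: 'd' -> no (excluded)
  pos 8: 'a' -> MATCH
  pos 9: 'c' -> no (excluded)
  pos 10: 'b' -> MATCH
  pos 11: 'b' -> MATCH
Total matches: 5

5


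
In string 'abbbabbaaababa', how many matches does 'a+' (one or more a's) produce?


Pattern 'a+' matches one or more consecutive a's.
String: 'abbbabbaaababa'
Scanning for runs of a:
  Match 1: 'a' (length 1)
  Match 2: 'a' (length 1)
  Match 3: 'aaa' (length 3)
  Match 4: 'a' (length 1)
  Match 5: 'a' (length 1)
Total matches: 5

5


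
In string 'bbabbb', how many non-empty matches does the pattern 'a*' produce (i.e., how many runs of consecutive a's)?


Pattern 'a*' matches zero or more a's. We want non-empty runs of consecutive a's.
String: 'bbabbb'
Walking through the string to find runs of a's:
  Run 1: positions 2-2 -> 'a'
Non-empty runs found: ['a']
Count: 1

1


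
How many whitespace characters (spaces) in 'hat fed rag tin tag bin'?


\s matches whitespace characters (spaces, tabs, etc.).
Text: 'hat fed rag tin tag bin'
This text has 6 words separated by spaces.
Number of spaces = number of words - 1 = 6 - 1 = 5

5


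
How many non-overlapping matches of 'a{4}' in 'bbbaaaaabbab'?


Pattern 'a{4}' matches exactly 4 consecutive a's (greedy, non-overlapping).
String: 'bbbaaaaabbab'
Scanning for runs of a's:
  Run at pos 3: 'aaaaa' (length 5) -> 1 match(es)
  Run at pos 10: 'a' (length 1) -> 0 match(es)
Matches found: ['aaaa']
Total: 1

1


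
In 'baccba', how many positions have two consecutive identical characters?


Looking for consecutive identical characters in 'baccba':
  pos 0-1: 'b' vs 'a' -> different
  pos 1-2: 'a' vs 'c' -> different
  pos 2-3: 'c' vs 'c' -> MATCH ('cc')
  pos 3-4: 'c' vs 'b' -> different
  pos 4-5: 'b' vs 'a' -> different
Consecutive identical pairs: ['cc']
Count: 1

1


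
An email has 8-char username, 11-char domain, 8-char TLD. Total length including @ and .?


An email address has format: username@domain.tld
Username length: 8
'@' character: 1
Domain length: 11
'.' character: 1
TLD length: 8
Total = 8 + 1 + 11 + 1 + 8 = 29

29


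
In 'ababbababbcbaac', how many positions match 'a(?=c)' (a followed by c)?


Lookahead 'a(?=c)' matches 'a' only when followed by 'c'.
String: 'ababbababbcbaac'
Checking each position where char is 'a':
  pos 0: 'a' -> no (next='b')
  pos 2: 'a' -> no (next='b')
  pos 5: 'a' -> no (next='b')
  pos 7: 'a' -> no (next='b')
  pos 12: 'a' -> no (next='a')
  pos 13: 'a' -> MATCH (next='c')
Matching positions: [13]
Count: 1

1


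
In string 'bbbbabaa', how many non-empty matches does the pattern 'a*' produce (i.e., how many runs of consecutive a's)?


Pattern 'a*' matches zero or more a's. We want non-empty runs of consecutive a's.
String: 'bbbbabaa'
Walking through the string to find runs of a's:
  Run 1: positions 4-4 -> 'a'
  Run 2: positions 6-7 -> 'aa'
Non-empty runs found: ['a', 'aa']
Count: 2

2


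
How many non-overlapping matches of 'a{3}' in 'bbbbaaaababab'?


Pattern 'a{3}' matches exactly 3 consecutive a's (greedy, non-overlapping).
String: 'bbbbaaaababab'
Scanning for runs of a's:
  Run at pos 4: 'aaaa' (length 4) -> 1 match(es)
  Run at pos 9: 'a' (length 1) -> 0 match(es)
  Run at pos 11: 'a' (length 1) -> 0 match(es)
Matches found: ['aaa']
Total: 1

1


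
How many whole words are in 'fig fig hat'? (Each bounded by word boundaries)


Word boundaries (\b) mark the start/end of each word.
Text: 'fig fig hat'
Splitting by whitespace:
  Word 1: 'fig'
  Word 2: 'fig'
  Word 3: 'hat'
Total whole words: 3

3


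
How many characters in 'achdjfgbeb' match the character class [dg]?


Character class [dg] matches any of: {d, g}
Scanning string 'achdjfgbeb' character by character:
  pos 0: 'a' -> no
  pos 1: 'c' -> no
  pos 2: 'h' -> no
  pos 3: 'd' -> MATCH
  pos 4: 'j' -> no
  pos 5: 'f' -> no
  pos 6: 'g' -> MATCH
  pos 7: 'b' -> no
  pos 8: 'e' -> no
  pos 9: 'b' -> no
Total matches: 2

2


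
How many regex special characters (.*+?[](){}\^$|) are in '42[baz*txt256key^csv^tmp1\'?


Regex special characters are: . * + ? [ ] ( ) { } \ ^ $ |
Scanning '42[baz*txt256key^csv^tmp1\':
  pos 2: '[' -> SPECIAL
  pos 6: '*' -> SPECIAL
  pos 16: '^' -> SPECIAL
  pos 20: '^' -> SPECIAL
  pos 25: '\' -> SPECIAL
Special chars found: ['[', '*', '^', '^', '\\']
Total: 5

5


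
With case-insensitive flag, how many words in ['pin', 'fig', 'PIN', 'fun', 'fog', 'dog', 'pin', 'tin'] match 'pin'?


Case-insensitive matching: compare each word's lowercase form to 'pin'.
  'pin' -> lower='pin' -> MATCH
  'fig' -> lower='fig' -> no
  'PIN' -> lower='pin' -> MATCH
  'fun' -> lower='fun' -> no
  'fog' -> lower='fog' -> no
  'dog' -> lower='dog' -> no
  'pin' -> lower='pin' -> MATCH
  'tin' -> lower='tin' -> no
Matches: ['pin', 'PIN', 'pin']
Count: 3

3


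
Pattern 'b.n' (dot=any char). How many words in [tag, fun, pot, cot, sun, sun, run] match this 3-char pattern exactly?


Pattern 'b.n' means: starts with 'b', any single char, ends with 'n'.
Checking each word (must be exactly 3 chars):
  'tag' (len=3): no
  'fun' (len=3): no
  'pot' (len=3): no
  'cot' (len=3): no
  'sun' (len=3): no
  'sun' (len=3): no
  'run' (len=3): no
Matching words: []
Total: 0

0


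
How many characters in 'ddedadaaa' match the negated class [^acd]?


Negated class [^acd] matches any char NOT in {a, c, d}
Scanning 'ddedadaaa':
  pos 0: 'd' -> no (excluded)
  pos 1: 'd' -> no (excluded)
  pos 2: 'e' -> MATCH
  pos 3: 'd' -> no (excluded)
  pos 4: 'a' -> no (excluded)
  pos 5: 'd' -> no (excluded)
  pos 6: 'a' -> no (excluded)
  pos 7: 'a' -> no (excluded)
  pos 8: 'a' -> no (excluded)
Total matches: 1

1


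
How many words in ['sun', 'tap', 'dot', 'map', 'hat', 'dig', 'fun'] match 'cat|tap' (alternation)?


Alternation 'cat|tap' matches either 'cat' or 'tap'.
Checking each word:
  'sun' -> no
  'tap' -> MATCH
  'dot' -> no
  'map' -> no
  'hat' -> no
  'dig' -> no
  'fun' -> no
Matches: ['tap']
Count: 1

1


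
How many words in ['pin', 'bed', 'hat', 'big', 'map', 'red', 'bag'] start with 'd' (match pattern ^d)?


Pattern ^d anchors to start of word. Check which words begin with 'd':
  'pin' -> no
  'bed' -> no
  'hat' -> no
  'big' -> no
  'map' -> no
  'red' -> no
  'bag' -> no
Matching words: []
Count: 0

0


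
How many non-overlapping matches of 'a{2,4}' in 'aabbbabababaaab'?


Pattern 'a{2,4}' matches between 2 and 4 consecutive a's (greedy).
String: 'aabbbabababaaab'
Finding runs of a's and applying greedy matching:
  Run at pos 0: 'aa' (length 2)
  Run at pos 5: 'a' (length 1)
  Run at pos 7: 'a' (length 1)
  Run at pos 9: 'a' (length 1)
  Run at pos 11: 'aaa' (length 3)
Matches: ['aa', 'aaa']
Count: 2

2


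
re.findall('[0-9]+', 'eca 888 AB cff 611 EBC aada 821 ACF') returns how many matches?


Pattern '[0-9]+' finds one or more digits.
Text: 'eca 888 AB cff 611 EBC aada 821 ACF'
Scanning for matches:
  Match 1: '888'
  Match 2: '611'
  Match 3: '821'
Total matches: 3

3


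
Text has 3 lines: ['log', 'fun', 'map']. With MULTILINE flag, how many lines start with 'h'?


With MULTILINE flag, ^ matches the start of each line.
Lines: ['log', 'fun', 'map']
Checking which lines start with 'h':
  Line 1: 'log' -> no
  Line 2: 'fun' -> no
  Line 3: 'map' -> no
Matching lines: []
Count: 0

0


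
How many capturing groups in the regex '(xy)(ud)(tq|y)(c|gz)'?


To count capturing groups, count each '(' that starts a group.
Pattern: '(xy)(ud)(tq|y)(c|gz)'
Walking through the pattern:
  Position 0: '(' -> group #1
  Position 4: '(' -> group #2
  Position 8: '(' -> group #3
  Position 14: '(' -> group #4
Total capturing groups: 4

4


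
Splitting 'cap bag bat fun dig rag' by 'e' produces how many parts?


Splitting by 'e' breaks the string at each occurrence of the separator.
Text: 'cap bag bat fun dig rag'
Parts after split:
  Part 1: 'cap bag bat fun dig rag'
Total parts: 1

1


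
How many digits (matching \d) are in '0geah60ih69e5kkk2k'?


\d matches any digit 0-9.
Scanning '0geah60ih69e5kkk2k':
  pos 0: '0' -> DIGIT
  pos 5: '6' -> DIGIT
  pos 6: '0' -> DIGIT
  pos 9: '6' -> DIGIT
  pos 10: '9' -> DIGIT
  pos 12: '5' -> DIGIT
  pos 16: '2' -> DIGIT
Digits found: ['0', '6', '0', '6', '9', '5', '2']
Total: 7

7


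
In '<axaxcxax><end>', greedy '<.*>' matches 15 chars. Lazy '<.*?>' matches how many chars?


Greedy '<.*>' tries to match as MUCH as possible.
Lazy '<.*?>' tries to match as LITTLE as possible.

String: '<axaxcxax><end>'
Greedy '<.*>' starts at first '<' and extends to the LAST '>': '<axaxcxax><end>' (15 chars)
Lazy '<.*?>' starts at first '<' and stops at the FIRST '>': '<axaxcxax>' (10 chars)

10


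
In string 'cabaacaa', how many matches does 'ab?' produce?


Pattern 'ab?' matches 'a' optionally followed by 'b'.
String: 'cabaacaa'
Scanning left to right for 'a' then checking next char:
  Match 1: 'ab' (a followed by b)
  Match 2: 'a' (a not followed by b)
  Match 3: 'a' (a not followed by b)
  Match 4: 'a' (a not followed by b)
  Match 5: 'a' (a not followed by b)
Total matches: 5

5


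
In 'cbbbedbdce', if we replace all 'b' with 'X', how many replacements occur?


re.sub('b', 'X', text) replaces every occurrence of 'b' with 'X'.
Text: 'cbbbedbdce'
Scanning for 'b':
  pos 1: 'b' -> replacement #1
  pos 2: 'b' -> replacement #2
  pos 3: 'b' -> replacement #3
  pos 6: 'b' -> replacement #4
Total replacements: 4

4


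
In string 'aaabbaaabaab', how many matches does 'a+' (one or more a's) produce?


Pattern 'a+' matches one or more consecutive a's.
String: 'aaabbaaabaab'
Scanning for runs of a:
  Match 1: 'aaa' (length 3)
  Match 2: 'aaa' (length 3)
  Match 3: 'aa' (length 2)
Total matches: 3

3


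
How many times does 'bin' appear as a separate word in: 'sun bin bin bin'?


Scanning each word for exact match 'bin':
  Word 1: 'sun' -> no
  Word 2: 'bin' -> MATCH
  Word 3: 'bin' -> MATCH
  Word 4: 'bin' -> MATCH
Total matches: 3

3


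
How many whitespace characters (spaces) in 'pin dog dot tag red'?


\s matches whitespace characters (spaces, tabs, etc.).
Text: 'pin dog dot tag red'
This text has 5 words separated by spaces.
Number of spaces = number of words - 1 = 5 - 1 = 4

4


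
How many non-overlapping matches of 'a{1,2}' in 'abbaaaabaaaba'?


Pattern 'a{1,2}' matches between 1 and 2 consecutive a's (greedy).
String: 'abbaaaabaaaba'
Finding runs of a's and applying greedy matching:
  Run at pos 0: 'a' (length 1)
  Run at pos 3: 'aaaa' (length 4)
  Run at pos 8: 'aaa' (length 3)
  Run at pos 12: 'a' (length 1)
Matches: ['a', 'aa', 'aa', 'aa', 'a', 'a']
Count: 6

6


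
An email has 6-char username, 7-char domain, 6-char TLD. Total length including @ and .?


An email address has format: username@domain.tld
Username length: 6
'@' character: 1
Domain length: 7
'.' character: 1
TLD length: 6
Total = 6 + 1 + 7 + 1 + 6 = 21

21


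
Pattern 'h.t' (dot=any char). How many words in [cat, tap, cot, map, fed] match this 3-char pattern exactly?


Pattern 'h.t' means: starts with 'h', any single char, ends with 't'.
Checking each word (must be exactly 3 chars):
  'cat' (len=3): no
  'tap' (len=3): no
  'cot' (len=3): no
  'map' (len=3): no
  'fed' (len=3): no
Matching words: []
Total: 0

0


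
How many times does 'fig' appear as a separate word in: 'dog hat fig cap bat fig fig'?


Scanning each word for exact match 'fig':
  Word 1: 'dog' -> no
  Word 2: 'hat' -> no
  Word 3: 'fig' -> MATCH
  Word 4: 'cap' -> no
  Word 5: 'bat' -> no
  Word 6: 'fig' -> MATCH
  Word 7: 'fig' -> MATCH
Total matches: 3

3


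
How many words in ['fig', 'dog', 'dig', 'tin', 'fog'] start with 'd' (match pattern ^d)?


Pattern ^d anchors to start of word. Check which words begin with 'd':
  'fig' -> no
  'dog' -> MATCH (starts with 'd')
  'dig' -> MATCH (starts with 'd')
  'tin' -> no
  'fog' -> no
Matching words: ['dog', 'dig']
Count: 2

2


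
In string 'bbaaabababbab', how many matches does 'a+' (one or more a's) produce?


Pattern 'a+' matches one or more consecutive a's.
String: 'bbaaabababbab'
Scanning for runs of a:
  Match 1: 'aaa' (length 3)
  Match 2: 'a' (length 1)
  Match 3: 'a' (length 1)
  Match 4: 'a' (length 1)
Total matches: 4

4


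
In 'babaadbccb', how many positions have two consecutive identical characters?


Looking for consecutive identical characters in 'babaadbccb':
  pos 0-1: 'b' vs 'a' -> different
  pos 1-2: 'a' vs 'b' -> different
  pos 2-3: 'b' vs 'a' -> different
  pos 3-4: 'a' vs 'a' -> MATCH ('aa')
  pos 4-5: 'a' vs 'd' -> different
  pos 5-6: 'd' vs 'b' -> different
  pos 6-7: 'b' vs 'c' -> different
  pos 7-8: 'c' vs 'c' -> MATCH ('cc')
  pos 8-9: 'c' vs 'b' -> different
Consecutive identical pairs: ['aa', 'cc']
Count: 2

2


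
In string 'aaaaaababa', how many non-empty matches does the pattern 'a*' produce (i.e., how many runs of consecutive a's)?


Pattern 'a*' matches zero or more a's. We want non-empty runs of consecutive a's.
String: 'aaaaaababa'
Walking through the string to find runs of a's:
  Run 1: positions 0-5 -> 'aaaaaa'
  Run 2: positions 7-7 -> 'a'
  Run 3: positions 9-9 -> 'a'
Non-empty runs found: ['aaaaaa', 'a', 'a']
Count: 3

3


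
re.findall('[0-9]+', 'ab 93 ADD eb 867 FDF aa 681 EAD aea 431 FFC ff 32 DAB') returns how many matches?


Pattern '[0-9]+' finds one or more digits.
Text: 'ab 93 ADD eb 867 FDF aa 681 EAD aea 431 FFC ff 32 DAB'
Scanning for matches:
  Match 1: '93'
  Match 2: '867'
  Match 3: '681'
  Match 4: '431'
  Match 5: '32'
Total matches: 5

5


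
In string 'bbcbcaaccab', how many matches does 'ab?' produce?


Pattern 'ab?' matches 'a' optionally followed by 'b'.
String: 'bbcbcaaccab'
Scanning left to right for 'a' then checking next char:
  Match 1: 'a' (a not followed by b)
  Match 2: 'a' (a not followed by b)
  Match 3: 'ab' (a followed by b)
Total matches: 3

3


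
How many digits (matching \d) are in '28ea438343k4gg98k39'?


\d matches any digit 0-9.
Scanning '28ea438343k4gg98k39':
  pos 0: '2' -> DIGIT
  pos 1: '8' -> DIGIT
  pos 4: '4' -> DIGIT
  pos 5: '3' -> DIGIT
  pos 6: '8' -> DIGIT
  pos 7: '3' -> DIGIT
  pos 8: '4' -> DIGIT
  pos 9: '3' -> DIGIT
  pos 11: '4' -> DIGIT
  pos 14: '9' -> DIGIT
  pos 15: '8' -> DIGIT
  pos 17: '3' -> DIGIT
  pos 18: '9' -> DIGIT
Digits found: ['2', '8', '4', '3', '8', '3', '4', '3', '4', '9', '8', '3', '9']
Total: 13

13


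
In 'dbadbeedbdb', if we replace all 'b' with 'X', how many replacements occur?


re.sub('b', 'X', text) replaces every occurrence of 'b' with 'X'.
Text: 'dbadbeedbdb'
Scanning for 'b':
  pos 1: 'b' -> replacement #1
  pos 4: 'b' -> replacement #2
  pos 8: 'b' -> replacement #3
  pos 10: 'b' -> replacement #4
Total replacements: 4

4


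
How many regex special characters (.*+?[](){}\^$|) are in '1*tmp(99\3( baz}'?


Regex special characters are: . * + ? [ ] ( ) { } \ ^ $ |
Scanning '1*tmp(99\3( baz}':
  pos 1: '*' -> SPECIAL
  pos 5: '(' -> SPECIAL
  pos 8: '\' -> SPECIAL
  pos 10: '(' -> SPECIAL
  pos 15: '}' -> SPECIAL
Special chars found: ['*', '(', '\\', '(', '}']
Total: 5

5


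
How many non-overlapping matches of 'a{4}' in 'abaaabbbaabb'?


Pattern 'a{4}' matches exactly 4 consecutive a's (greedy, non-overlapping).
String: 'abaaabbbaabb'
Scanning for runs of a's:
  Run at pos 0: 'a' (length 1) -> 0 match(es)
  Run at pos 2: 'aaa' (length 3) -> 0 match(es)
  Run at pos 8: 'aa' (length 2) -> 0 match(es)
Matches found: []
Total: 0

0


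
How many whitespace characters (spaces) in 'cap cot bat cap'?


\s matches whitespace characters (spaces, tabs, etc.).
Text: 'cap cot bat cap'
This text has 4 words separated by spaces.
Number of spaces = number of words - 1 = 4 - 1 = 3

3


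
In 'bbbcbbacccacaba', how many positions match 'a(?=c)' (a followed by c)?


Lookahead 'a(?=c)' matches 'a' only when followed by 'c'.
String: 'bbbcbbacccacaba'
Checking each position where char is 'a':
  pos 6: 'a' -> MATCH (next='c')
  pos 10: 'a' -> MATCH (next='c')
  pos 12: 'a' -> no (next='b')
Matching positions: [6, 10]
Count: 2

2


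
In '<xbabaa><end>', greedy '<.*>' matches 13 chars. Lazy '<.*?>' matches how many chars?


Greedy '<.*>' tries to match as MUCH as possible.
Lazy '<.*?>' tries to match as LITTLE as possible.

String: '<xbabaa><end>'
Greedy '<.*>' starts at first '<' and extends to the LAST '>': '<xbabaa><end>' (13 chars)
Lazy '<.*?>' starts at first '<' and stops at the FIRST '>': '<xbabaa>' (8 chars)

8


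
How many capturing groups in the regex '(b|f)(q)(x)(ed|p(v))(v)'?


To count capturing groups, count each '(' that starts a group.
Pattern: '(b|f)(q)(x)(ed|p(v))(v)'
Walking through the pattern:
  Position 0: '(' -> group #1
  Position 5: '(' -> group #2
  Position 8: '(' -> group #3
  Position 11: '(' -> group #4
  Position 16: '(' -> group #5
  Position 20: '(' -> group #6
Total capturing groups: 6

6


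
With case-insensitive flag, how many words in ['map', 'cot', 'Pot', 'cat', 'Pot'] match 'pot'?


Case-insensitive matching: compare each word's lowercase form to 'pot'.
  'map' -> lower='map' -> no
  'cot' -> lower='cot' -> no
  'Pot' -> lower='pot' -> MATCH
  'cat' -> lower='cat' -> no
  'Pot' -> lower='pot' -> MATCH
Matches: ['Pot', 'Pot']
Count: 2

2


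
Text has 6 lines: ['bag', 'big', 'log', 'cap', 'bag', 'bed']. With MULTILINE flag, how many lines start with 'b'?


With MULTILINE flag, ^ matches the start of each line.
Lines: ['bag', 'big', 'log', 'cap', 'bag', 'bed']
Checking which lines start with 'b':
  Line 1: 'bag' -> MATCH
  Line 2: 'big' -> MATCH
  Line 3: 'log' -> no
  Line 4: 'cap' -> no
  Line 5: 'bag' -> MATCH
  Line 6: 'bed' -> MATCH
Matching lines: ['bag', 'big', 'bag', 'bed']
Count: 4

4


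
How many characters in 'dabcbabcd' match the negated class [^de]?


Negated class [^de] matches any char NOT in {d, e}
Scanning 'dabcbabcd':
  pos 0: 'd' -> no (excluded)
  pos 1: 'a' -> MATCH
  pos 2: 'b' -> MATCH
  pos 3: 'c' -> MATCH
  pos 4: 'b' -> MATCH
  pos 5: 'a' -> MATCH
  pos 6: 'b' -> MATCH
  pos 7: 'c' -> MATCH
  pos 8: 'd' -> no (excluded)
Total matches: 7

7


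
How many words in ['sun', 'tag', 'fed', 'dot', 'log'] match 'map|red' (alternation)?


Alternation 'map|red' matches either 'map' or 'red'.
Checking each word:
  'sun' -> no
  'tag' -> no
  'fed' -> no
  'dot' -> no
  'log' -> no
Matches: []
Count: 0

0


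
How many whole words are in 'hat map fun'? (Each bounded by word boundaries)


Word boundaries (\b) mark the start/end of each word.
Text: 'hat map fun'
Splitting by whitespace:
  Word 1: 'hat'
  Word 2: 'map'
  Word 3: 'fun'
Total whole words: 3

3


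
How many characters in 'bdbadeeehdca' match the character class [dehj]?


Character class [dehj] matches any of: {d, e, h, j}
Scanning string 'bdbadeeehdca' character by character:
  pos 0: 'b' -> no
  pos 1: 'd' -> MATCH
  pos 2: 'b' -> no
  pos 3: 'a' -> no
  pos 4: 'd' -> MATCH
  pos 5: 'e' -> MATCH
  pos 6: 'e' -> MATCH
  pos 7: 'e' -> MATCH
  pos 8: 'h' -> MATCH
  pos 9: 'd' -> MATCH
  pos 10: 'c' -> no
  pos 11: 'a' -> no
Total matches: 7

7


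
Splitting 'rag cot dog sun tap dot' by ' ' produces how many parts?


Splitting by ' ' breaks the string at each occurrence of the separator.
Text: 'rag cot dog sun tap dot'
Parts after split:
  Part 1: 'rag'
  Part 2: 'cot'
  Part 3: 'dog'
  Part 4: 'sun'
  Part 5: 'tap'
  Part 6: 'dot'
Total parts: 6

6


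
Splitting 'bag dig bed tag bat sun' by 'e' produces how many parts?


Splitting by 'e' breaks the string at each occurrence of the separator.
Text: 'bag dig bed tag bat sun'
Parts after split:
  Part 1: 'bag dig b'
  Part 2: 'd tag bat sun'
Total parts: 2

2


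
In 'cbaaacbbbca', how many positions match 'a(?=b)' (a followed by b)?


Lookahead 'a(?=b)' matches 'a' only when followed by 'b'.
String: 'cbaaacbbbca'
Checking each position where char is 'a':
  pos 2: 'a' -> no (next='a')
  pos 3: 'a' -> no (next='a')
  pos 4: 'a' -> no (next='c')
Matching positions: []
Count: 0

0


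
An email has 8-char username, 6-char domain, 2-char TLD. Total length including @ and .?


An email address has format: username@domain.tld
Username length: 8
'@' character: 1
Domain length: 6
'.' character: 1
TLD length: 2
Total = 8 + 1 + 6 + 1 + 2 = 18

18


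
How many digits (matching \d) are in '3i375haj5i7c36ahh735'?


\d matches any digit 0-9.
Scanning '3i375haj5i7c36ahh735':
  pos 0: '3' -> DIGIT
  pos 2: '3' -> DIGIT
  pos 3: '7' -> DIGIT
  pos 4: '5' -> DIGIT
  pos 8: '5' -> DIGIT
  pos 10: '7' -> DIGIT
  pos 12: '3' -> DIGIT
  pos 13: '6' -> DIGIT
  pos 17: '7' -> DIGIT
  pos 18: '3' -> DIGIT
  pos 19: '5' -> DIGIT
Digits found: ['3', '3', '7', '5', '5', '7', '3', '6', '7', '3', '5']
Total: 11

11


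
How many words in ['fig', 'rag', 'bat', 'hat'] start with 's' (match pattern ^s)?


Pattern ^s anchors to start of word. Check which words begin with 's':
  'fig' -> no
  'rag' -> no
  'bat' -> no
  'hat' -> no
Matching words: []
Count: 0

0


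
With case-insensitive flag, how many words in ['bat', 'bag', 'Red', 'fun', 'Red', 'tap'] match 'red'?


Case-insensitive matching: compare each word's lowercase form to 'red'.
  'bat' -> lower='bat' -> no
  'bag' -> lower='bag' -> no
  'Red' -> lower='red' -> MATCH
  'fun' -> lower='fun' -> no
  'Red' -> lower='red' -> MATCH
  'tap' -> lower='tap' -> no
Matches: ['Red', 'Red']
Count: 2

2


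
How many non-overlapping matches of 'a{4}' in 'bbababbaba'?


Pattern 'a{4}' matches exactly 4 consecutive a's (greedy, non-overlapping).
String: 'bbababbaba'
Scanning for runs of a's:
  Run at pos 2: 'a' (length 1) -> 0 match(es)
  Run at pos 4: 'a' (length 1) -> 0 match(es)
  Run at pos 7: 'a' (length 1) -> 0 match(es)
  Run at pos 9: 'a' (length 1) -> 0 match(es)
Matches found: []
Total: 0

0


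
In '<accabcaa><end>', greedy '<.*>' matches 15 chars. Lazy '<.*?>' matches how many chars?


Greedy '<.*>' tries to match as MUCH as possible.
Lazy '<.*?>' tries to match as LITTLE as possible.

String: '<accabcaa><end>'
Greedy '<.*>' starts at first '<' and extends to the LAST '>': '<accabcaa><end>' (15 chars)
Lazy '<.*?>' starts at first '<' and stops at the FIRST '>': '<accabcaa>' (10 chars)

10


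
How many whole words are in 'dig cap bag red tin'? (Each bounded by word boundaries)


Word boundaries (\b) mark the start/end of each word.
Text: 'dig cap bag red tin'
Splitting by whitespace:
  Word 1: 'dig'
  Word 2: 'cap'
  Word 3: 'bag'
  Word 4: 'red'
  Word 5: 'tin'
Total whole words: 5

5


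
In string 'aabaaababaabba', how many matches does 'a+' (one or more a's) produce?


Pattern 'a+' matches one or more consecutive a's.
String: 'aabaaababaabba'
Scanning for runs of a:
  Match 1: 'aa' (length 2)
  Match 2: 'aaa' (length 3)
  Match 3: 'a' (length 1)
  Match 4: 'aa' (length 2)
  Match 5: 'a' (length 1)
Total matches: 5

5


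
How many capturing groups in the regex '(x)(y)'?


To count capturing groups, count each '(' that starts a group.
Pattern: '(x)(y)'
Walking through the pattern:
  Position 0: '(' -> group #1
  Position 3: '(' -> group #2
Total capturing groups: 2

2


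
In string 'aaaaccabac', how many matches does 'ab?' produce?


Pattern 'ab?' matches 'a' optionally followed by 'b'.
String: 'aaaaccabac'
Scanning left to right for 'a' then checking next char:
  Match 1: 'a' (a not followed by b)
  Match 2: 'a' (a not followed by b)
  Match 3: 'a' (a not followed by b)
  Match 4: 'a' (a not followed by b)
  Match 5: 'ab' (a followed by b)
  Match 6: 'a' (a not followed by b)
Total matches: 6

6


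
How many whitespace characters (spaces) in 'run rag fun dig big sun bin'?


\s matches whitespace characters (spaces, tabs, etc.).
Text: 'run rag fun dig big sun bin'
This text has 7 words separated by spaces.
Number of spaces = number of words - 1 = 7 - 1 = 6

6


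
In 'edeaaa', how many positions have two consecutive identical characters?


Looking for consecutive identical characters in 'edeaaa':
  pos 0-1: 'e' vs 'd' -> different
  pos 1-2: 'd' vs 'e' -> different
  pos 2-3: 'e' vs 'a' -> different
  pos 3-4: 'a' vs 'a' -> MATCH ('aa')
  pos 4-5: 'a' vs 'a' -> MATCH ('aa')
Consecutive identical pairs: ['aa', 'aa']
Count: 2

2
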